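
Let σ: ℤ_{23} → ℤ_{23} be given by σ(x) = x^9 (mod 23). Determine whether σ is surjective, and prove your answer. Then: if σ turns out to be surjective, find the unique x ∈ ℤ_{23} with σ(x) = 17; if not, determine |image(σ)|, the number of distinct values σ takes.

Since 23 is prime, the nonzero elements of ℤ_{23} form a cyclic group of order 22.
As gcd(9, 22) = 1, raising to the 9th power is a bijection on this group: if s^9 ≡ t^9 then (st^{−1})^9 = 1, and the only element of order dividing gcd(9, 22) = 1 is 1, so s = t.
With σ(0) = 0 this makes σ injective on all of ℤ_{23}, hence bijective (finite equal-size domain and codomain). In particular σ is surjective.
Since σ is surjective, we find the preimage of 17. The inverse of x ↦ x^9 on (ℤ_{23})^× is x ↦ x^5, because 9·5 = 45 = 2·22 + 1 ≡ 1 (mod 22) and x^{22} = 1 for x ≠ 0 (Fermat). So σ⁻¹(17) = 17^5 mod 23.
Repeated squaring mod 23: 17^1 ≡ 17, 17^2 ≡ 17² = 289 ≡ 13, 17^4 ≡ 13² = 169 ≡ 8. Since 5 = 4 + 1, 17^5 ≡ 8·17: 8·17 = 136 ≡ 21. So 17^5 ≡ 21 (mod 23).
Hence σ⁻¹(17) = 21.

21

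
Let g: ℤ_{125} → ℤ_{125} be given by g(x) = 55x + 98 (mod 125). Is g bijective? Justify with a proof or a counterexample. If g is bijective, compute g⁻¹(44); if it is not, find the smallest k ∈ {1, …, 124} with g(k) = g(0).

Recall that g is injective when g(x_1) = g(x_2) forces x_1 = x_2.
We have gcd(55, 125) = 5 > 1. Taking x_1 = 0 and x_2 = 25: g(0) = 98 and g(25) = 55·25 + 98 = 1473 ≡ 98 (mod 125).
So g(0) = g(25) while 0 ≠ 25, so g is not injective, hence not bijective.
Since g is not bijective, we find the least positive k with g(k) = g(0): this means 55k ≡ 0 (mod 125), i.e. 125 ∣ 55k. Since gcd(55, 125) = 5, dividing through by 5 this holds exactly when 25 ∣ 11k, and as gcd(11, 25) = 1, exactly when 25 ∣ k.
The smallest positive such k is 25.

25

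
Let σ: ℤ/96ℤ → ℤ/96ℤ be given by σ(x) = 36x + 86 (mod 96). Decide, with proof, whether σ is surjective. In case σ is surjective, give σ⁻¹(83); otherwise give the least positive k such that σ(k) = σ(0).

8

Since gcd(36, 96) = 12, we have 36x ≡ 0 (mod 12) for all x, so σ(x) ≡ 2 (mod 12).
But 0 ≢ 2 (mod 12), so 0 ∈ ℤ/96ℤ has no preimage. Therefore σ is not surjective.
Since σ is not surjective, we find the least positive k with σ(k) = σ(0): this means 36k ≡ 0 (mod 96), i.e. 96 ∣ 36k. Since gcd(36, 96) = 12, dividing through by 12 this holds exactly when 8 ∣ 3k, and as gcd(3, 8) = 1, exactly when 8 ∣ k.
The smallest positive such k is 8.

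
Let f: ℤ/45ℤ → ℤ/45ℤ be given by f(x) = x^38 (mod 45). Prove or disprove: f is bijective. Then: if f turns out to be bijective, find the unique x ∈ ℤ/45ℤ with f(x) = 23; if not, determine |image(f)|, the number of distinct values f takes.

f(2): Repeated squaring mod 45: 2^1 ≡ 2, 2^2 ≡ 2² = 4, 2^4 ≡ 4² = 16, 2^8 ≡ 16² = 256 ≡ 31, 2^16 ≡ 31² = 961 ≡ 16, 2^32 ≡ 16² = 256 ≡ 31. Since 38 = 32 + 4 + 2, 2^38 ≡ 31·16·4: 31·16 = 496 ≡ 1, then 1·4 = 4. So 2^38 ≡ 4 (mod 45).
f(7): Repeated squaring mod 45: 7^1 ≡ 7, 7^2 ≡ 7² = 49 ≡ 4, 7^4 ≡ 4² = 16, 7^8 ≡ 16² = 256 ≡ 31, 7^16 ≡ 31² = 961 ≡ 16, 7^32 ≡ 16² = 256 ≡ 31. Since 38 = 32 + 4 + 2, 7^38 ≡ 31·16·4: 31·16 = 496 ≡ 1, then 1·4 = 4. So 7^38 ≡ 4 (mod 45).
So f(2) = f(7) = 4 while 2 ≠ 7, so f is not injective, hence not bijective.
Since f is not bijective, we determine |image(f)|. Computing x^38 mod 45 for each x (by repeated squaring, reducing mod 45 at every step), the values f(0), f(1), …, f(44) are: 0, 1, 4, 9, 16, 25, 36, 4, 19, 36, 10, 31, 9, 34, 16, 0, 31, 19, 9, 1, 40, 36, 34, 34, 36, 40, 1, 9, 19, 31, 0, 16, 34, 9, 31, 10, 36, 19, 4, 36, 25, 16, 9, 4, 1.
The distinct values are {0, 1, 4, 9, 10, 16, 19, 25, 31, 34, 36, 40}; there are 12 of them.

12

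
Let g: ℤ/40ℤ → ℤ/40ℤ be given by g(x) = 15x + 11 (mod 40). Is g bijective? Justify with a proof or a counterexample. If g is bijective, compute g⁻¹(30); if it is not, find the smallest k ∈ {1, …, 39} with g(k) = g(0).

Recall: g is injective if g(u) = g(v) implies u = v.
We have gcd(15, 40) = 5 > 1. Taking u = 0 and v = 8: g(0) = 11 and g(8) = 15·8 + 11 = 131 ≡ 11 (mod 40).
So g(0) = g(8) while 0 ≠ 8, so g is not injective, hence not bijective.
Since g is not bijective, we find the least positive k with g(k) = g(0): this means 15k ≡ 0 (mod 40), i.e. 40 ∣ 15k. Since gcd(15, 40) = 5, dividing through by 5 this holds exactly when 8 ∣ 3k, and as gcd(3, 8) = 1, exactly when 8 ∣ k.
The smallest positive such k is 8.

8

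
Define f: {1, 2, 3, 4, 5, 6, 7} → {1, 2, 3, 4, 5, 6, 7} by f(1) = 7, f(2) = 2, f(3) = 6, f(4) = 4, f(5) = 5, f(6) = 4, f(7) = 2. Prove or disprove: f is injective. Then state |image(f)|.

5

f(4) = 4 = f(6) with 4 ≠ 6, so f is not injective.
The image of f is {2, 4, 5, 6, 7}, which has 5 elements.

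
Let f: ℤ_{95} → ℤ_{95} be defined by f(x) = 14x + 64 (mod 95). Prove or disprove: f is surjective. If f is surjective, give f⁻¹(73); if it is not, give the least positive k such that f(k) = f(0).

21

Since gcd(14, 95) = 1, 14 is invertible modulo 95. Euclid's algorithm: 95 = 6·14 + 11, 14 = 1·11 + 3, 11 = 3·3 + 2, 3 = 1·2 + 1; back-substituting gives 1 = 34·14 − 5·95, so 14⁻¹ ≡ 34 (mod 95).
Then y ↦ 34(y − 64) is a two-sided inverse to f, so every y ∈ ℤ_{95} has a preimage.
So f is surjective.
Since f is surjective, we find f⁻¹(73): we need 14x ≡ 73 − 64 ≡ 9 (mod 95). Using 14⁻¹ = 34: x ≡ 34·9 = 306 = 3·95 + 21, so x = 21.
Check: f(21) = 14·21 + 64 = 358 = 3·95 + 73 ≡ 73 (mod 95).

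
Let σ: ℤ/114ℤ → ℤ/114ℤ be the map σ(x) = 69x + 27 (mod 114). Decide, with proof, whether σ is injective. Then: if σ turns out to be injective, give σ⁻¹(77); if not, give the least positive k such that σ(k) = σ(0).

38

We have gcd(69, 114) = 3 > 1. Taking s = 0 and t = 38: σ(0) = 27 and σ(38) = 69·38 + 27 = 2649 ≡ 27 (mod 114).
So σ(0) = σ(38) while 0 ≠ 38, thus σ is not injective.
Since σ is not injective, we find the least positive k with σ(k) = σ(0): this means 69k ≡ 0 (mod 114), i.e. 114 ∣ 69k. Since gcd(69, 114) = 3, dividing through by 3 this holds exactly when 38 ∣ 23k, and as gcd(23, 38) = 1, exactly when 38 ∣ k.
The smallest positive such k is 38.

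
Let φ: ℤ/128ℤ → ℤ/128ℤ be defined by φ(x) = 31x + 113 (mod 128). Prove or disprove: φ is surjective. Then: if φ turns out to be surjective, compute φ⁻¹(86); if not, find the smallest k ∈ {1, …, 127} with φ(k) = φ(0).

Since gcd(31, 128) = 1, 31 is invertible modulo 128. Euclid's algorithm: 128 = 4·31 + 4, 31 = 7·4 + 3, 4 = 1·3 + 1; back-substituting gives 1 = 95·31 − 23·128, so 31⁻¹ ≡ 95 (mod 128).
For any y ∈ ℤ/128ℤ, x = 95(y − 113) mod 128 satisfies φ(x) = 31·95(y − 113) + 113 ≡ y (since 31·95 ≡ 1 mod 128). So every y has a preimage.
So φ is surjective.
Since φ is surjective, we find φ⁻¹(86): we need 31x ≡ 86 − 113 ≡ 101 (mod 128). Using 31⁻¹ = 95: x ≡ 95·101 = 9595 = 74·128 + 123, so x = 123.
Check: φ(123) = 31·123 + 113 = 3926 = 30·128 + 86 ≡ 86 (mod 128).

123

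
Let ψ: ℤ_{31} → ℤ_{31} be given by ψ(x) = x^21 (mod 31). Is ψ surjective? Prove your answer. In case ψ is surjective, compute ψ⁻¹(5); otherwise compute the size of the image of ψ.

ψ(1) = 1^21 = 1.
ψ(5): Repeated squaring mod 31: 5^1 ≡ 5, 5^2 ≡ 5² = 25, 5^4 ≡ 25² = 625 ≡ 5, 5^8 ≡ 5² = 25, 5^16 ≡ 25² = 625 ≡ 5. Since 21 = 16 + 4 + 1, 5^21 ≡ 5·5·5: 5·5 = 25, then 25·5 = 125 ≡ 1. So 5^21 ≡ 1 (mod 31).
So ψ(1) = ψ(5) = 1 while 1 ≠ 5, so ψ is not injective.
A non-injective map from the 31-element set ℤ_{31} to itself takes at most 30 distinct values, so it cannot be surjective. Thus ψ is not surjective.
Since ψ is not surjective, we determine |image(ψ)|. Computing x^21 mod 31 for each x (by repeated squaring, reducing mod 31 at every step), the values ψ(0), ψ(1), …, ψ(30) are: 0, 1, 2, 15, 4, 1, 30, 4, 8, 8, 2, 27, 29, 15, 8, 15, 16, 23, 16, 2, 4, 29, 23, 23, 27, 1, 30, 27, 16, 29, 30.
The distinct values are {0, 1, 2, 4, 8, 15, 16, 23, 27, 29, 30}; there are 11 of them.

11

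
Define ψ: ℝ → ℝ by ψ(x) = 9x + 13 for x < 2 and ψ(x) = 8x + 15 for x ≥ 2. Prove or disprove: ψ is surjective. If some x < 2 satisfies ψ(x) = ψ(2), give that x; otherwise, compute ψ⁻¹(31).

2

Both pieces are strictly increasing (slopes 9 and 8), so each is injective on its own interval.
The left piece maps (−∞, 2) onto (−∞, 31); the right piece maps [2, ∞) onto [31, ∞).
These images together cover ℝ, so ψ is surjective.
Because the two images are disjoint, no x < 2 has ψ(x) = ψ(2), so we compute ψ⁻¹(31): 31 lies in [31, ∞), so solve 8x + 15 = 31: x = (31 − 15)/8 = 2.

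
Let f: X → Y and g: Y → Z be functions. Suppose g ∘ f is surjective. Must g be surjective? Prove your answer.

Let c ∈ Z. Since g ∘ f is surjective, some a ∈ X has g(f(a)) = c. Then b = f(a) ∈ Y satisfies g(b) = c. So g is surjective.

surjective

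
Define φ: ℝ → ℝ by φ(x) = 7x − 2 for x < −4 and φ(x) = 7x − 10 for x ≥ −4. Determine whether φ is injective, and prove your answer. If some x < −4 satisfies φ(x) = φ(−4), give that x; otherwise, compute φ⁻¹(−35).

Both pieces are strictly increasing (slopes 7 and 7), so each is injective on its own interval.
The left piece maps (−∞, −4) onto (−∞, −30); the right piece maps [−4, ∞) onto [−38, ∞).
These images overlap. In particular φ(−4) = −38 (right piece), and solving 7x − 2 = −38 on the left piece gives x = −36/7 < −4.
So φ(−36/7) = φ(−4) with −36/7 ≠ −4, and φ is not injective. This x = −36/7 is the requested value below −4.

-36/7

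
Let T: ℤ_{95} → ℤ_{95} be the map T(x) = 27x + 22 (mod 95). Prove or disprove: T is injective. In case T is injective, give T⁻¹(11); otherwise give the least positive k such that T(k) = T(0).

Suppose T(u) = T(v) in ℤ_{95}. Then 27u + 22 ≡ 27v + 22 (mod 95), therefore 27(u − v) ≡ 0 (mod 95).
Since gcd(27, 95) = 1, 27 is invertible modulo 95, thus u − v ≡ 0 (mod 95), i.e. u = v.
Hence T is injective.
We now compute 27⁻¹ mod 95 explicitly. Euclid's algorithm: 95 = 3·27 + 14, 27 = 1·14 + 13, 14 = 1·13 + 1; back-substituting gives 1 = 88·27 − 25·95, so 27⁻¹ ≡ 88 (mod 95).
Since T is injective, we find T⁻¹(11): we need 27x ≡ 11 − 22 ≡ 84 (mod 95). Using 27⁻¹ = 88: x ≡ 88·84 = 7392 = 77·95 + 77, so x = 77.
Check: T(77) = 27·77 + 22 = 2101 = 22·95 + 11 ≡ 11 (mod 95).

77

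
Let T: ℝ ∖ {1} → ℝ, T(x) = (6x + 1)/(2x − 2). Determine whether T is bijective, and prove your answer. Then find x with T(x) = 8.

17/10

If T(x) = 3, cross-multiplying gives 2(6x + 1) = 6(2x − 2), which simplifies to 2 = −12 — false.  So 3 has no preimage and T is not surjective.
Hence T is not bijective.
Solving T(x) = 8: cross-multiplying gives 6x + 1 = 8(2x − 2), which rearranges to −10x = −17, so x = 17/10.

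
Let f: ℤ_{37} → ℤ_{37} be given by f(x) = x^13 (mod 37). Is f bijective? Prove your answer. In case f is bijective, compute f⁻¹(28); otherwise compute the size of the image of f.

Since 37 is prime, the nonzero elements of ℤ_{37} form a cyclic group of order 36.
As gcd(13, 36) = 1, raising to the 13th power is a bijection on this group: if a^13 ≡ b^13 then (ab^{−1})^13 = 1, and the only element of order dividing gcd(13, 36) = 1 is 1, so a = b.
With f(0) = 0 this makes f injective on all of ℤ_{37}, hence bijective (finite equal-size domain and codomain). In particular f is bijective.
Since f is bijective, we find the preimage of 28. The inverse of x ↦ x^13 on (ℤ_{37})^× is x ↦ x^25, because 13·25 = 325 = 9·36 + 1 ≡ 1 (mod 36) and x^{36} = 1 for x ≠ 0 (Fermat). So f⁻¹(28) = 28^25 mod 37.
Repeated squaring mod 37: 28^1 ≡ 28, 28^2 ≡ 28² = 784 ≡ 7, 28^4 ≡ 7² = 49 ≡ 12, 28^8 ≡ 12² = 144 ≡ 33, 28^16 ≡ 33² = 1089 ≡ 16. Since 25 = 16 + 8 + 1, 28^25 ≡ 16·33·28: 16·33 = 528 ≡ 10, then 10·28 = 280 ≡ 21. So 28^25 ≡ 21 (mod 37).
Hence f⁻¹(28) = 21.

21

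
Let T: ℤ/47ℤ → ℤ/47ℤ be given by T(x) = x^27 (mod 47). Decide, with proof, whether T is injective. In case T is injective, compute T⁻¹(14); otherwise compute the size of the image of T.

42

Since 47 is prime, the nonzero elements of ℤ/47ℤ form a cyclic group of order 46.
As gcd(27, 46) = 1, raising to the 27th power is a bijection on this group: if x_1^27 ≡ x_2^27 then (x_1x_2^{−1})^27 = 1, and the only element of order dividing gcd(27, 46) = 1 is 1, so x_1 = x_2.
With T(0) = 0 this makes T injective on all of ℤ/47ℤ, hence bijective (finite equal-size domain and codomain). In particular T is injective.
Since T is injective, we find the preimage of 14. The inverse of x ↦ x^27 on (ℤ/47ℤ)^× is x ↦ x^29, because 27·29 = 783 = 17·46 + 1 ≡ 1 (mod 46) and x^{46} = 1 for x ≠ 0 (Fermat). So T⁻¹(14) = 14^29 mod 47.
Repeated squaring mod 47: 14^1 ≡ 14, 14^2 ≡ 14² = 196 ≡ 8, 14^4 ≡ 8² = 64 ≡ 17, 14^8 ≡ 17² = 289 ≡ 7, 14^16 ≡ 7² = 49 ≡ 2. Since 29 = 16 + 8 + 4 + 1, 14^29 ≡ 2·7·17·14: 2·7 = 14, then 14·17 = 238 ≡ 3, then 3·14 = 42. So 14^29 ≡ 42 (mod 47).
Hence T⁻¹(14) = 42.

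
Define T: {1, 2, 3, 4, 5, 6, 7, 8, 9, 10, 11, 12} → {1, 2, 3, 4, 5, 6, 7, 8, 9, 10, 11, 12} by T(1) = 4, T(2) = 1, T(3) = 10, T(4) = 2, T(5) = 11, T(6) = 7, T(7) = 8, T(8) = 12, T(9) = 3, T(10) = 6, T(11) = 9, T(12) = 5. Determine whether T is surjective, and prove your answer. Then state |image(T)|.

12

Every element of the codomain has a preimage: 1 = T(2), 2 = T(4), 3 = T(9), 4 = T(1), 5 = T(12), 6 = T(10), 7 = T(6), 8 = T(7), 9 = T(11), 10 = T(3), 11 = T(5), 12 = T(8).
Therefore T is surjective.
The image of T is {1, 2, 3, 4, 5, 6, 7, 8, 9, 10, 11, 12}, which has 12 elements.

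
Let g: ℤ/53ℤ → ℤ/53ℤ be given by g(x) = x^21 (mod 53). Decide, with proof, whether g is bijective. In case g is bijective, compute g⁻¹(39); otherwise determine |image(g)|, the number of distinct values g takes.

Since 53 is prime, the nonzero elements of ℤ/53ℤ form a cyclic group of order 52.
As gcd(21, 52) = 1, raising to the 21st power is a bijection on this group: if u^21 ≡ v^21 then (uv^{−1})^21 = 1, and the only element of order dividing gcd(21, 52) = 1 is 1, so u = v.
With g(0) = 0 this makes g injective on all of ℤ/53ℤ, hence bijective (finite equal-size domain and codomain). In particular g is bijective.
Since g is bijective, we find the preimage of 39. The inverse of x ↦ x^21 on (ℤ/53ℤ)^× is x ↦ x^5, because 21·5 = 105 = 2·52 + 1 ≡ 1 (mod 52) and x^{52} = 1 for x ≠ 0 (Fermat). So g⁻¹(39) = 39^5 mod 53.
Repeated squaring mod 53: 39^1 ≡ 39, 39^2 ≡ 39² = 1521 ≡ 37, 39^4 ≡ 37² = 1369 ≡ 44. Since 5 = 4 + 1, 39^5 ≡ 44·39: 44·39 = 1716 ≡ 20. So 39^5 ≡ 20 (mod 53).
Hence g⁻¹(39) = 20.

20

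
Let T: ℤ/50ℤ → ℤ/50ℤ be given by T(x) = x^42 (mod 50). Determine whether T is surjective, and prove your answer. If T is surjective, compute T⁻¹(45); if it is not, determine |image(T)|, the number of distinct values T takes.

T(0) = 0^42 = 0.
T(10): Repeated squaring mod 50: 10^1 ≡ 10, 10^2 ≡ 10² = 100 ≡ 0, 10^4 ≡ 0² = 0, 10^8 ≡ 0² = 0, 10^16 ≡ 0² = 0, 10^32 ≡ 0² = 0. Since 42 = 32 + 8 + 2, 10^42 ≡ 0·0·0: 0·0 = 0, then 0·0 = 0. So 10^42 ≡ 0 (mod 50).
So T(0) = T(10) = 0 while 0 ≠ 10, hence T is not injective.
A non-injective map from the 50-element set ℤ/50ℤ to itself takes at most 49 distinct values, so it cannot be surjective. So T is not surjective.
Since T is not surjective, we determine |image(T)|. Computing x^42 mod 50 for each x (by repeated squaring, reducing mod 50 at every step), the values T(0), T(1), …, T(49) are: 0, 1, 4, 9, 16, 25, 36, 49, 14, 31, 0, 21, 44, 19, 46, 25, 6, 39, 24, 11, 0, 41, 34, 29, 26, 25, 26, 29, 34, 41, 0, 11, 24, 39, 6, 25, 46, 19, 44, 21, 0, 31, 14, 49, 36, 25, 16, 9, 4, 1.
The distinct values are {0, 1, 4, 6, 9, 11, 14, 16, 19, 21, 24, 25, 26, 29, 31, 34, 36, 39, 41, 44, 46, 49}; there are 22 of them.

22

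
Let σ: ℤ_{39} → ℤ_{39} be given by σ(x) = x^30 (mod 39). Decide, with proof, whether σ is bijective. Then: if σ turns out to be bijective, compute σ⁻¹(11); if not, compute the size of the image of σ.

σ(1) = 1^30 = 1.
σ(4): Repeated squaring mod 39: 4^1 ≡ 4, 4^2 ≡ 4² = 16, 4^4 ≡ 16² = 256 ≡ 22, 4^8 ≡ 22² = 484 ≡ 16, 4^16 ≡ 16² = 256 ≡ 22. Since 30 = 16 + 8 + 4 + 2, 4^30 ≡ 22·16·22·16: 22·16 = 352 ≡ 1, then 1·22 = 22, then 22·16 = 352 ≡ 1. So 4^30 ≡ 1 (mod 39).
So σ(1) = σ(4) = 1 while 1 ≠ 4, thus σ is not injective, hence not bijective.
Since σ is not bijective, we determine |image(σ)|. Computing x^30 mod 39 for each x (by repeated squaring, reducing mod 39 at every step), the values σ(0), σ(1), …, σ(38) are: 0, 1, 25, 27, 1, 25, 12, 25, 25, 27, 1, 25, 27, 13, 1, 12, 1, 1, 12, 25, 25, 12, 1, 1, 12, 1, 13, 27, 25, 1, 27, 25, 25, 12, 25, 1, 27, 25, 1.
The distinct values are {0, 1, 12, 13, 25, 27}; there are 6 of them.

6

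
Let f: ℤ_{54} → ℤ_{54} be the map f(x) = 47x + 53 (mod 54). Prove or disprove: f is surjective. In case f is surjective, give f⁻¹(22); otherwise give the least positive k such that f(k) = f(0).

43

By definition, surjectivity means every element of the codomain has a preimage under f.
Since gcd(47, 54) = 1, 47 is invertible modulo 54. Euclid's algorithm: 54 = 1·47 + 7, 47 = 6·7 + 5, 7 = 1·5 + 2, 5 = 2·2 + 1; back-substituting gives 1 = 23·47 − 20·54, so 47⁻¹ ≡ 23 (mod 54).
For any y ∈ ℤ_{54}, x = 23(y − 53) mod 54 satisfies f(x) = 47·23(y − 53) + 53 ≡ y (since 47·23 ≡ 1 mod 54). So every y has a preimage.
So f is surjective.
Since f is surjective, we compute f⁻¹(22): solve 47x + 53 ≡ 22 (mod 54), i.e. 47x ≡ 23 (mod 54).
Multiplying by 47⁻¹ = 23 gives x ≡ 23·23 = 529 = 9·54 + 43 ≡ 43 (mod 54).
Check: f(43) = 47·43 + 53 = 2074 = 38·54 + 22 ≡ 22 (mod 54).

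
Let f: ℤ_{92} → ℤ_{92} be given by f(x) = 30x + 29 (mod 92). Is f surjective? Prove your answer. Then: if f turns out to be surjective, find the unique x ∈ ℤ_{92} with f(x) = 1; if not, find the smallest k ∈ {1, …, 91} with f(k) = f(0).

46

Recall that f is surjective if every y in the codomain equals f(x) for some x in the domain.
Since gcd(30, 92) = 2, we have 30x ≡ 0 (mod 2) for all x, so f(x) ≡ 1 (mod 2).
But 0 ≢ 1 (mod 2), so 0 ∈ ℤ_{92} has no preimage. Thus f is not surjective.
Since f is not surjective, we find the least positive k with f(k) = f(0): this means 30k ≡ 0 (mod 92), i.e. 92 ∣ 30k. Since gcd(30, 92) = 2, dividing through by 2 this holds exactly when 46 ∣ 15k, and as gcd(15, 46) = 1, exactly when 46 ∣ k.
The smallest positive such k is 46.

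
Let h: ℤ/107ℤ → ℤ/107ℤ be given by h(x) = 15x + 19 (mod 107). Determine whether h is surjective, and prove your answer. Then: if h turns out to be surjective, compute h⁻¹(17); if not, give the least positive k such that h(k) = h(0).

7

Since gcd(15, 107) = 1, 15 is invertible modulo 107. Euclid's algorithm: 107 = 7·15 + 2, 15 = 7·2 + 1; back-substituting gives 1 = 50·15 − 7·107, so 15⁻¹ ≡ 50 (mod 107).
Then y ↦ 50(y − 19) is a two-sided inverse to h, so every y ∈ ℤ/107ℤ has a preimage.
So h is surjective.
Since h is surjective, we compute h⁻¹(17): solve 15x + 19 ≡ 17 (mod 107), i.e. 15x ≡ 105 (mod 107).
Multiplying by 15⁻¹ = 50 gives x ≡ 50·105 = 5250 = 49·107 + 7 ≡ 7 (mod 107).
Check: h(7) = 15·7 + 19 = 124 = 1·107 + 17 ≡ 17 (mod 107).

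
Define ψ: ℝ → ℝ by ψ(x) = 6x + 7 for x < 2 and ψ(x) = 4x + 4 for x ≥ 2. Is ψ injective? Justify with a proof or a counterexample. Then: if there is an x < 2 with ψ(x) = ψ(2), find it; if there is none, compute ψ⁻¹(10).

5/6

Both pieces are strictly increasing (slopes 6 and 4), so each is injective on its own interval.
The left piece maps (−∞, 2) onto (−∞, 19); the right piece maps [2, ∞) onto [12, ∞).
These images overlap. In particular ψ(2) = 12 (right piece), and solving 6x + 7 = 12 on the left piece gives x = 5/6 < 2.
So ψ(5/6) = ψ(2) with 5/6 ≠ 2, and ψ is not injective. This x = 5/6 is the requested value below 2.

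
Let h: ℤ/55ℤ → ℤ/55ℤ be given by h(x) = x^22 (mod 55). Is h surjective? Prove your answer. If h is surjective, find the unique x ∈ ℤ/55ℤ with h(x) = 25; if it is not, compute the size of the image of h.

h(3): Repeated squaring mod 55: 3^1 ≡ 3, 3^2 ≡ 3² = 9, 3^4 ≡ 9² = 81 ≡ 26, 3^8 ≡ 26² = 676 ≡ 16, 3^16 ≡ 16² = 256 ≡ 36. Since 22 = 16 + 4 + 2, 3^22 ≡ 36·26·9: 36·26 = 936 ≡ 1, then 1·9 = 9. So 3^22 ≡ 9 (mod 55).
h(8): Repeated squaring mod 55: 8^1 ≡ 8, 8^2 ≡ 8² = 64 ≡ 9, 8^4 ≡ 9² = 81 ≡ 26, 8^8 ≡ 26² = 676 ≡ 16, 8^16 ≡ 16² = 256 ≡ 36. Since 22 = 16 + 4 + 2, 8^22 ≡ 36·26·9: 36·26 = 936 ≡ 1, then 1·9 = 9. So 8^22 ≡ 9 (mod 55).
So h(3) = h(8) = 9 while 3 ≠ 8, thus h is not injective.
A non-injective map from the 55-element set ℤ/55ℤ to itself takes at most 54 distinct values, so it cannot be surjective. So h is not surjective.
Since h is not surjective, we determine |image(h)|. Computing x^22 mod 55 for each x (by repeated squaring, reducing mod 55 at every step), the values h(0), h(1), …, h(54) are: 0, 1, 4, 9, 16, 25, 36, 49, 9, 26, 45, 11, 34, 4, 31, 5, 36, 14, 49, 31, 15, 1, 44, 34, 26, 20, 16, 14, 14, 16, 20, 26, 34, 44, 1, 15, 31, 49, 14, 36, 5, 31, 4, 34, 11, 45, 26, 9, 49, 36, 25, 16, 9, 4, 1.
The distinct values are {0, 1, 4, 5, 9, 11, 14, 15, 16, 20, 25, 26, 31, 34, 36, 44, 45, 49}; there are 18 of them.

18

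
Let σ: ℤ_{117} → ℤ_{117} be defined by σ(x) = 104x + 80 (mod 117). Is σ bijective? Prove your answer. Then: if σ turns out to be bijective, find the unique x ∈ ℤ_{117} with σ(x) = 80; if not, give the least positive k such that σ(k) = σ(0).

9

Recall: σ is injective when σ(s) = σ(t) forces s = t.
We have gcd(104, 117) = 13 > 1. Taking s = 0 and t = 9: σ(0) = 80 and σ(9) = 104·9 + 80 = 1016 ≡ 80 (mod 117).
So σ(0) = σ(9) while 0 ≠ 9, so σ is not injective, hence not bijective.
Since σ is not bijective, we find the least positive k with σ(k) = σ(0): this means 104k ≡ 0 (mod 117), i.e. 117 ∣ 104k. Since gcd(104, 117) = 13, dividing through by 13 this holds exactly when 9 ∣ 8k, and as gcd(8, 9) = 1, exactly when 9 ∣ k.
The smallest positive such k is 9.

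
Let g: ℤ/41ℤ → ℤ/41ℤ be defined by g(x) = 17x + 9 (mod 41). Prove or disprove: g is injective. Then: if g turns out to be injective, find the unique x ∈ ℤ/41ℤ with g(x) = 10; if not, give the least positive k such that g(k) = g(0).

29

Suppose g(x_1) = g(x_2) in ℤ/41ℤ. Then 17x_1 + 9 ≡ 17x_2 + 9 (mod 41), thus 17(x_1 − x_2) ≡ 0 (mod 41).
Since gcd(17, 41) = 1, 17 is invertible modulo 41, so x_1 − x_2 ≡ 0 (mod 41), i.e. x_1 = x_2.
Thus g is injective.
We now compute 17⁻¹ mod 41 explicitly. Euclid's algorithm: 41 = 2·17 + 7, 17 = 2·7 + 3, 7 = 2·3 + 1; back-substituting gives 1 = 29·17 − 12·41, so 17⁻¹ ≡ 29 (mod 41).
Since g is injective, we find g⁻¹(10): we need 17x ≡ 10 − 9 ≡ 1 (mod 41). Using 17⁻¹ = 29: x ≡ 29·1 = 29, so x = 29.
Check: g(29) = 17·29 + 9 = 502 = 12·41 + 10 ≡ 10 (mod 41).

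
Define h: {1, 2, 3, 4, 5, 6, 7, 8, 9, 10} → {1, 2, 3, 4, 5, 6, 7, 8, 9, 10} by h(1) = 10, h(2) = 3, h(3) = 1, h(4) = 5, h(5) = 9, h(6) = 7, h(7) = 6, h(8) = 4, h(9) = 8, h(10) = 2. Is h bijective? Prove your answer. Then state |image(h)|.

10

The values 10, 3, 1, 5, 9, 7, 6, 4, 8, 2 are a permutation of {1, 2, 3, 4, 5, 6, 7, 8, 9, 10}: each element appears exactly once.
So h is injective and surjective, hence bijective.
The image of h is {1, 2, 3, 4, 5, 6, 7, 8, 9, 10}, which has 10 elements.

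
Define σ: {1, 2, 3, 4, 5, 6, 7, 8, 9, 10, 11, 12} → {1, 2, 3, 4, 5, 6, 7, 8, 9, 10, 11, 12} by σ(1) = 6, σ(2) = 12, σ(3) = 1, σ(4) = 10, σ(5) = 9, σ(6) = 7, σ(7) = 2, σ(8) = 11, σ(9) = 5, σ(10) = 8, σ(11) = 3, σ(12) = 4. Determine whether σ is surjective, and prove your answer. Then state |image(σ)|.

12

Every element of the codomain has a preimage: 1 = σ(3), 2 = σ(7), 3 = σ(11), 4 = σ(12), 5 = σ(9), 6 = σ(1), 7 = σ(6), 8 = σ(10), 9 = σ(5), 10 = σ(4), 11 = σ(8), 12 = σ(2).
So σ is surjective.
The image of σ is {1, 2, 3, 4, 5, 6, 7, 8, 9, 10, 11, 12}, which has 12 elements.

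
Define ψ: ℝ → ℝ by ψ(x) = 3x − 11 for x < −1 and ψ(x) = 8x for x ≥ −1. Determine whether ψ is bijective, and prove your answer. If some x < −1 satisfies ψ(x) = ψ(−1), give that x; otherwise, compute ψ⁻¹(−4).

Both pieces are strictly increasing (slopes 3 and 8), so each is injective on its own interval.
The left piece maps (−∞, −1) onto (−∞, −14); the right piece maps [−1, ∞) onto [−8, ∞).
The images leave a gap (−14 has no preimage), so ψ is not surjective, hence not bijective.
Because the two images are disjoint, no x < −1 has ψ(x) = ψ(−1), so we compute ψ⁻¹(−4): −4 lies in [−8, ∞), so solve 8x = −4: x = (−4 − 0)/8 = −1/2.

-1/2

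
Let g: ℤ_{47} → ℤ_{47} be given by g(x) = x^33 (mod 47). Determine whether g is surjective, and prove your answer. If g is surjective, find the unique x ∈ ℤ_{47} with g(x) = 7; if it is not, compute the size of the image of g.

Since 47 is prime, the nonzero elements of ℤ_{47} form a cyclic group of order 46.
As gcd(33, 46) = 1, raising to the 33rd power is a bijection on this group: if s^33 ≡ t^33 then (st^{−1})^33 = 1, and the only element of order dividing gcd(33, 46) = 1 is 1, so s = t.
With g(0) = 0 this makes g injective on all of ℤ_{47}, hence bijective (finite equal-size domain and codomain). In particular g is surjective.
Since g is surjective, we find the preimage of 7. The inverse of x ↦ x^33 on (ℤ_{47})^× is x ↦ x^7, because 33·7 = 231 = 5·46 + 1 ≡ 1 (mod 46) and x^{46} = 1 for x ≠ 0 (Fermat). So g⁻¹(7) = 7^7 mod 47.
Repeated squaring mod 47: 7^1 ≡ 7, 7^2 ≡ 7² = 49 ≡ 2, 7^4 ≡ 2² = 4. Since 7 = 4 + 2 + 1, 7^7 ≡ 4·2·7: 4·2 = 8, then 8·7 = 56 ≡ 9. So 7^7 ≡ 9 (mod 47).
Hence g⁻¹(7) = 9.

9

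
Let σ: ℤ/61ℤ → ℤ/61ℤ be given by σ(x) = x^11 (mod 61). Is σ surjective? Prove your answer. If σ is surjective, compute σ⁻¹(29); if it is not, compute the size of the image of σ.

Since 61 is prime, the nonzero elements of ℤ/61ℤ form a cyclic group of order 60.
As gcd(11, 60) = 1, raising to the 11th power is a bijection on this group: if a^11 ≡ b^11 then (ab^{−1})^11 = 1, and the only element of order dividing gcd(11, 60) = 1 is 1, so a = b.
With σ(0) = 0 this makes σ injective on all of ℤ/61ℤ, hence bijective (finite equal-size domain and codomain). In particular σ is surjective.
Since σ is surjective, we find the preimage of 29. The inverse of x ↦ x^11 on (ℤ/61ℤ)^× is x ↦ x^11, because 11·11 = 121 = 2·60 + 1 ≡ 1 (mod 60) and x^{60} = 1 for x ≠ 0 (Fermat). So σ⁻¹(29) = 29^11 mod 61.
Repeated squaring mod 61: 29^1 ≡ 29, 29^2 ≡ 29² = 841 ≡ 48, 29^4 ≡ 48² = 2304 ≡ 47, 29^8 ≡ 47² = 2209 ≡ 13. Since 11 = 8 + 2 + 1, 29^11 ≡ 13·48·29: 13·48 = 624 ≡ 14, then 14·29 = 406 ≡ 40. So 29^11 ≡ 40 (mod 61).
Hence σ⁻¹(29) = 40.

40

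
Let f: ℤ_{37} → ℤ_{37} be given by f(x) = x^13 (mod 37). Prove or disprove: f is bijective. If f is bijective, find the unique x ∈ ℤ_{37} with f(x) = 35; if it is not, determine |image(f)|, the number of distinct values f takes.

17

Since 37 is prime, the nonzero elements of ℤ_{37} form a cyclic group of order 36.
As gcd(13, 36) = 1, raising to the 13th power is a bijection on this group: if u^13 ≡ v^13 then (uv^{−1})^13 = 1, and the only element of order dividing gcd(13, 36) = 1 is 1, so u = v.
With f(0) = 0 this makes f injective on all of ℤ_{37}, hence bijective (finite equal-size domain and codomain). In particular f is bijective.
Since f is bijective, we find the preimage of 35. The inverse of x ↦ x^13 on (ℤ_{37})^× is x ↦ x^25, because 13·25 = 325 = 9·36 + 1 ≡ 1 (mod 36) and x^{36} = 1 for x ≠ 0 (Fermat). So f⁻¹(35) = 35^25 mod 37.
Repeated squaring mod 37: 35^1 ≡ 35, 35^2 ≡ 35² = 1225 ≡ 4, 35^4 ≡ 4² = 16, 35^8 ≡ 16² = 256 ≡ 34, 35^16 ≡ 34² = 1156 ≡ 9. Since 25 = 16 + 8 + 1, 35^25 ≡ 9·34·35: 9·34 = 306 ≡ 10, then 10·35 = 350 ≡ 17. So 35^25 ≡ 17 (mod 37).
Hence f⁻¹(35) = 17.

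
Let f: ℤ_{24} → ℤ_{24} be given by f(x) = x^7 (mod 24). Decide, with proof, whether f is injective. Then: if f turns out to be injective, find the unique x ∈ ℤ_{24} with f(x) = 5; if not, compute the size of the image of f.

f(0) = 0^7 = 0.
f(6): Repeated squaring mod 24: 6^1 ≡ 6, 6^2 ≡ 6² = 36 ≡ 12, 6^4 ≡ 12² = 144 ≡ 0. Since 7 = 4 + 2 + 1, 6^7 ≡ 0·12·6: 0·12 = 0, then 0·6 = 0. So 6^7 ≡ 0 (mod 24).
So f(0) = f(6) = 0 while 0 ≠ 6, so f is not injective.
Since f is not injective, we determine |image(f)|. Computing x^7 mod 24 for each x (by repeated squaring, reducing mod 24 at every step), the values f(0), f(1), …, f(23) are: 0, 1, 8, 3, 16, 5, 0, 7, 8, 9, 16, 11, 0, 13, 8, 15, 16, 17, 0, 19, 8, 21, 16, 23.
The distinct values are {0, 1, 3, 5, 7, 8, 9, 11, 13, 15, 16, 17, 19, 21, 23}; there are 15 of them.

15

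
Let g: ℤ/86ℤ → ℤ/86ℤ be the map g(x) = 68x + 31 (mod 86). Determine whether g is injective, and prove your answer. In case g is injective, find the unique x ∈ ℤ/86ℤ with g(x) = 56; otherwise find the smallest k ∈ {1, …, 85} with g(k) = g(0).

43

Recall that injectivity means: for all a, b in the domain, g(a) = g(b) implies a = b.
We have gcd(68, 86) = 2 > 1. Taking a = 0 and b = 43: g(0) = 31 and g(43) = 68·43 + 31 = 2955 ≡ 31 (mod 86).
So g(0) = g(43) while 0 ≠ 43, therefore g is not injective.
Since g is not injective, we find the least positive k with g(k) = g(0): this means 68k ≡ 0 (mod 86), i.e. 86 ∣ 68k. Since gcd(68, 86) = 2, dividing through by 2 this holds exactly when 43 ∣ 34k, and as gcd(34, 43) = 1, exactly when 43 ∣ k.
The smallest positive such k is 43.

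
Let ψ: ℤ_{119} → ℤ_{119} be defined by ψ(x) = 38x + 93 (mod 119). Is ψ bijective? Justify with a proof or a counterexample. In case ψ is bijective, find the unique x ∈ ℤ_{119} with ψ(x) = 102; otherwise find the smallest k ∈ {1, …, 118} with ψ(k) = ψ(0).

If ψ(a) = ψ(b), then 38a ≡ 38b (mod 119). Because gcd(38, 119) = 1, we may cancel 38 to get a ≡ b (mod 119).
We now compute 38⁻¹ mod 119 explicitly. Euclid's algorithm: 119 = 3·38 + 5, 38 = 7·5 + 3, 5 = 1·3 + 2, 3 = 1·2 + 1; back-substituting gives 1 = 47·38 − 15·119, so 38⁻¹ ≡ 47 (mod 119).
Then y ↦ 47(y − 93) is a two-sided inverse to ψ, so every y ∈ ℤ_{119} has a preimage.
Hence ψ is bijective.
Since ψ is bijective, we find ψ⁻¹(102): we need 38x ≡ 102 − 93 ≡ 9 (mod 119). Using 38⁻¹ = 47: x ≡ 47·9 = 423 = 3·119 + 66, so x = 66.
Check: ψ(66) = 38·66 + 93 = 2601 = 21·119 + 102 ≡ 102 (mod 119).

66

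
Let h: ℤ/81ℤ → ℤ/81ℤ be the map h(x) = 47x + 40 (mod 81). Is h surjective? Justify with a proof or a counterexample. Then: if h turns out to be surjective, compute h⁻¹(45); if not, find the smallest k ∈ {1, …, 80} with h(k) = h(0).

Recall that surjectivity means every element of the codomain has a preimage under h.
Since gcd(47, 81) = 1, 47 is invertible modulo 81. Euclid's algorithm: 81 = 1·47 + 34, 47 = 1·34 + 13, 34 = 2·13 + 8, 13 = 1·8 + 5, 8 = 1·5 + 3, 5 = 1·3 + 2, 3 = 1·2 + 1; back-substituting gives 1 = 50·47 − 29·81, so 47⁻¹ ≡ 50 (mod 81).
Then y ↦ 50(y − 40) is a two-sided inverse to h, so every y ∈ ℤ/81ℤ has a preimage.
Thus h is surjective.
Since h is surjective, we find h⁻¹(45): we need 47x ≡ 45 − 40 ≡ 5 (mod 81). Using 47⁻¹ = 50: x ≡ 50·5 = 250 = 3·81 + 7, so x = 7.
Check: h(7) = 47·7 + 40 = 369 = 4·81 + 45 ≡ 45 (mod 81).

7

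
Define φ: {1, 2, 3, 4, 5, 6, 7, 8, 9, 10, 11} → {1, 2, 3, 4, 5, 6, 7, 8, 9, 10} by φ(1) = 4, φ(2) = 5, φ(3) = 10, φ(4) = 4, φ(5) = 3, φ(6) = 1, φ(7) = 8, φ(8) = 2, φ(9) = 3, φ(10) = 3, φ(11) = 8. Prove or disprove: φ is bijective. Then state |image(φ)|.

7

φ(1) = 4 = φ(4) with 1 ≠ 4, so φ is not injective, hence not bijective.
The image of φ is {1, 2, 3, 4, 5, 8, 10}, which has 7 elements.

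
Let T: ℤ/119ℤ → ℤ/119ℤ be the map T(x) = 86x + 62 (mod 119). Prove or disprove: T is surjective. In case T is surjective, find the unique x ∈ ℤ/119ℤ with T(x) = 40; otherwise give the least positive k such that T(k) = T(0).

Since gcd(86, 119) = 1, 86 is invertible modulo 119. Euclid's algorithm: 119 = 1·86 + 33, 86 = 2·33 + 20, 33 = 1·20 + 13, 20 = 1·13 + 7, 13 = 1·7 + 6, 7 = 1·6 + 1; back-substituting gives 1 = 18·86 − 13·119, so 86⁻¹ ≡ 18 (mod 119).
Then y ↦ 18(y − 62) is a two-sided inverse to T, so every y ∈ ℤ/119ℤ has a preimage.
Thus T is surjective.
Since T is surjective, we compute T⁻¹(40): solve 86x + 62 ≡ 40 (mod 119), i.e. 86x ≡ 97 (mod 119).
Multiplying by 86⁻¹ = 18 gives x ≡ 18·97 = 1746 = 14·119 + 80 ≡ 80 (mod 119).
Check: T(80) = 86·80 + 62 = 6942 = 58·119 + 40 ≡ 40 (mod 119).

80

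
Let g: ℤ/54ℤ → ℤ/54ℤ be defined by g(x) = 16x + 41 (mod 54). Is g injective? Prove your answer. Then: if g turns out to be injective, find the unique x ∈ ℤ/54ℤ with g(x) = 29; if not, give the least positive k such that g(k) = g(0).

We have gcd(16, 54) = 2 > 1. Taking a = 0 and b = 27: g(0) = 41 and g(27) = 16·27 + 41 = 473 ≡ 41 (mod 54).
So g(0) = g(27) while 0 ≠ 27, therefore g is not injective.
Since g is not injective, we find the least positive k with g(k) = g(0): this means 16k ≡ 0 (mod 54), i.e. 54 ∣ 16k. Since gcd(16, 54) = 2, dividing through by 2 this holds exactly when 27 ∣ 8k, and as gcd(8, 27) = 1, exactly when 27 ∣ k.
The smallest positive such k is 27.

27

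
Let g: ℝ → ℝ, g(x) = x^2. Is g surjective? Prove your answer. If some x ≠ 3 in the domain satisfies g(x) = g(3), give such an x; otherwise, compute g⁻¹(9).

-3

Since 2 is even, x^2 ≥ 0 for all x ∈ ℝ, so −1 ∈ ℝ has no preimage. So g is not surjective.
For the follow-up, such an x exists: taking x = −3 ∈ ℝ gives g(−3) = 9 = g(3) with −3 ≠ 3.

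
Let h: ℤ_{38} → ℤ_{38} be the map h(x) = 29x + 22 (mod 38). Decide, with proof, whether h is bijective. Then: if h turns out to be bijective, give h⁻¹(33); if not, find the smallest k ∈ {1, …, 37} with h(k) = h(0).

Recall: injectivity means: for all a, b in the domain, h(a) = h(b) implies a = b.
Suppose h(a) = h(b) in ℤ_{38}. Then 29a + 22 ≡ 29b + 22 (mod 38), therefore 29(a − b) ≡ 0 (mod 38).
Since gcd(29, 38) = 1, 29 is invertible modulo 38, therefore a − b ≡ 0 (mod 38), i.e. a = b.
We now compute 29⁻¹ mod 38 explicitly. Euclid's algorithm: 38 = 1·29 + 9, 29 = 3·9 + 2, 9 = 4·2 + 1; back-substituting gives 1 = 21·29 − 16·38, so 29⁻¹ ≡ 21 (mod 38).
Then y ↦ 21(y − 22) is a two-sided inverse to h, so every y ∈ ℤ_{38} has a preimage.
Therefore h is bijective.
Since h is bijective, we find h⁻¹(33): we need 29x ≡ 33 − 22 ≡ 11 (mod 38). Using 29⁻¹ = 21: x ≡ 21·11 = 231 = 6·38 + 3, so x = 3.
Check: h(3) = 29·3 + 22 = 109 = 2·38 + 33 ≡ 33 (mod 38).

3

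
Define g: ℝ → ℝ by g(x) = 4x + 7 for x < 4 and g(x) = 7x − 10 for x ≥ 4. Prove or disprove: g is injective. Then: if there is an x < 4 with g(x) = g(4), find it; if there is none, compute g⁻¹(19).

Both pieces are strictly increasing (slopes 4 and 7), so each is injective on its own interval.
The left piece maps (−∞, 4) onto (−∞, 23); the right piece maps [4, ∞) onto [18, ∞).
These images overlap. In particular g(4) = 18 (right piece), and solving 4x + 7 = 18 on the left piece gives x = 11/4 < 4.
So g(11/4) = g(4) with 11/4 ≠ 4, and g is not injective. This x = 11/4 is the requested value below 4.

11/4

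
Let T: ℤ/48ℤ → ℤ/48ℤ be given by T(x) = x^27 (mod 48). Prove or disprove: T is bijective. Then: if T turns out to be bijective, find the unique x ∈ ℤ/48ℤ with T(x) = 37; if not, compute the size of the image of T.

27

T(0) = 0^27 = 0.
T(6): Repeated squaring mod 48: 6^1 ≡ 6, 6^2 ≡ 6² = 36, 6^4 ≡ 36² = 1296 ≡ 0, 6^8 ≡ 0² = 0, 6^16 ≡ 0² = 0. Since 27 = 16 + 8 + 2 + 1, 6^27 ≡ 0·0·36·6: 0·0 = 0, then 0·36 = 0, then 0·6 = 0. So 6^27 ≡ 0 (mod 48).
So T(0) = T(6) = 0 while 0 ≠ 6, hence T is not injective, hence not bijective.
Since T is not bijective, we determine |image(T)|. Computing x^27 mod 48 for each x (by repeated squaring, reducing mod 48 at every step), the values T(0), T(1), …, T(47) are: 0, 1, 32, 27, 16, 29, 0, 7, 32, 9, 16, 35, 0, 37, 32, 15, 16, 17, 0, 43, 32, 45, 16, 23, 0, 25, 32, 3, 16, 5, 0, 31, 32, 33, 16, 11, 0, 13, 32, 39, 16, 41, 0, 19, 32, 21, 16, 47.
The distinct values are {0, 1, 3, 5, 7, 9, 11, 13, 15, 16, 17, 19, 21, 23, 25, 27, 29, 31, 32, 33, 35, 37, 39, 41, 43, 45, 47}; there are 27 of them.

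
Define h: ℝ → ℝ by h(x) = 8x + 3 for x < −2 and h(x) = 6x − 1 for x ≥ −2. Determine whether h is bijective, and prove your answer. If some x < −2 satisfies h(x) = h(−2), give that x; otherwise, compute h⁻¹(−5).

Both pieces are strictly increasing (slopes 8 and 6), so each is injective on its own interval.
The left piece maps (−∞, −2) onto (−∞, −13); the right piece maps [−2, ∞) onto [−13, ∞).
Since −13 = −13, the images partition ℝ: h is injective and surjective, hence bijective.
Because the two images are disjoint, no x < −2 has h(x) = h(−2), so we compute h⁻¹(−5): −5 lies in [−13, ∞), so solve 6x − 1 = −5: x = (−5 + 1)/6 = −2/3.

-2/3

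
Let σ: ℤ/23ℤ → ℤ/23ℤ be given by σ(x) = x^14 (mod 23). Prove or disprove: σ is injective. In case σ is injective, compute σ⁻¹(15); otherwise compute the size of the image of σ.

12

σ(11): Repeated squaring mod 23: 11^1 ≡ 11, 11^2 ≡ 11² = 121 ≡ 6, 11^4 ≡ 6² = 36 ≡ 13, 11^8 ≡ 13² = 169 ≡ 8. Since 14 = 8 + 4 + 2, 11^14 ≡ 8·13·6: 8·13 = 104 ≡ 12, then 12·6 = 72 ≡ 3. So 11^14 ≡ 3 (mod 23).
σ(12): Repeated squaring mod 23: 12^1 ≡ 12, 12^2 ≡ 12² = 144 ≡ 6, 12^4 ≡ 6² = 36 ≡ 13, 12^8 ≡ 13² = 169 ≡ 8. Since 14 = 8 + 4 + 2, 12^14 ≡ 8·13·6: 8·13 = 104 ≡ 12, then 12·6 = 72 ≡ 3. So 12^14 ≡ 3 (mod 23).
So σ(11) = σ(12) = 3 while 11 ≠ 12, therefore σ is not injective.
Since σ is not injective, we determine |image(σ)|. Computing x^14 mod 23 for each x (by repeated squaring, reducing mod 23 at every step), the values σ(0), σ(1), …, σ(22) are: 0, 1, 8, 4, 18, 13, 9, 2, 6, 16, 12, 3, 3, 12, 16, 6, 2, 9, 13, 18, 4, 8, 1.
The distinct values are {0, 1, 2, 3, 4, 6, 8, 9, 12, 13, 16, 18}; there are 12 of them.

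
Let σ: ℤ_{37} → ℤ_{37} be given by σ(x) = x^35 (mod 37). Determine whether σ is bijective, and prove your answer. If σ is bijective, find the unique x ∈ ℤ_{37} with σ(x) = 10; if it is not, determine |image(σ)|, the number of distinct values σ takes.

Since 37 is prime, the nonzero elements of ℤ_{37} form a cyclic group of order 36.
As gcd(35, 36) = 1, raising to the 35th power is a bijection on this group: if s^35 ≡ t^35 then (st^{−1})^35 = 1, and the only element of order dividing gcd(35, 36) = 1 is 1, so s = t.
With σ(0) = 0 this makes σ injective on all of ℤ_{37}, hence bijective (finite equal-size domain and codomain). In particular σ is bijective.
Since σ is bijective, we find the preimage of 10. The inverse of x ↦ x^35 on (ℤ_{37})^× is x ↦ x^35, because 35·35 = 1225 = 34·36 + 1 ≡ 1 (mod 36) and x^{36} = 1 for x ≠ 0 (Fermat). So σ⁻¹(10) = 10^35 mod 37.
Repeated squaring mod 37: 10^1 ≡ 10, 10^2 ≡ 10² = 100 ≡ 26, 10^4 ≡ 26² = 676 ≡ 10, 10^8 ≡ 10² = 100 ≡ 26, 10^16 ≡ 26² = 676 ≡ 10, 10^32 ≡ 10² = 100 ≡ 26. Since 35 = 32 + 2 + 1, 10^35 ≡ 26·26·10: 26·26 = 676 ≡ 10, then 10·10 = 100 ≡ 26. So 10^35 ≡ 26 (mod 37).
Hence σ⁻¹(10) = 26.

26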